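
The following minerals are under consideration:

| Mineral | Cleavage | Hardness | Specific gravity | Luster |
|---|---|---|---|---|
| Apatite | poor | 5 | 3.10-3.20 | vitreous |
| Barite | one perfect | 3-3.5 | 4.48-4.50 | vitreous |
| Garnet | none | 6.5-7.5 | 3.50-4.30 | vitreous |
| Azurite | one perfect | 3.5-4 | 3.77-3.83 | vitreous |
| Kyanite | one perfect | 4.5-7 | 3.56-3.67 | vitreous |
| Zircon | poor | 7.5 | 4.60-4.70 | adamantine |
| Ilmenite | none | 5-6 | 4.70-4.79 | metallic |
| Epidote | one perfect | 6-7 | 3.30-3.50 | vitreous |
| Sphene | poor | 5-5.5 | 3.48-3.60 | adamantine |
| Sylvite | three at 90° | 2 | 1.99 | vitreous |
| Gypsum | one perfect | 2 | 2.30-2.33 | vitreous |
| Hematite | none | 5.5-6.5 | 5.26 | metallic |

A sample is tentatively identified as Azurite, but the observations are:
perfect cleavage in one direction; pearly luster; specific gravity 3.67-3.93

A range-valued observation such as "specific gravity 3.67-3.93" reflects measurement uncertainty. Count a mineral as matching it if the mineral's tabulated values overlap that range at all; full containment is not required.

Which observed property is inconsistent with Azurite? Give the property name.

Perfect cleavage in one direction: Azurite has cleavage one perfect — agrees.
Pearly luster: Azurite has vitreous luster — does not match.
Specific gravity 3.67-3.93: Azurite has SG 3.77-3.83 — agrees.
Everything matches except the luster.

luster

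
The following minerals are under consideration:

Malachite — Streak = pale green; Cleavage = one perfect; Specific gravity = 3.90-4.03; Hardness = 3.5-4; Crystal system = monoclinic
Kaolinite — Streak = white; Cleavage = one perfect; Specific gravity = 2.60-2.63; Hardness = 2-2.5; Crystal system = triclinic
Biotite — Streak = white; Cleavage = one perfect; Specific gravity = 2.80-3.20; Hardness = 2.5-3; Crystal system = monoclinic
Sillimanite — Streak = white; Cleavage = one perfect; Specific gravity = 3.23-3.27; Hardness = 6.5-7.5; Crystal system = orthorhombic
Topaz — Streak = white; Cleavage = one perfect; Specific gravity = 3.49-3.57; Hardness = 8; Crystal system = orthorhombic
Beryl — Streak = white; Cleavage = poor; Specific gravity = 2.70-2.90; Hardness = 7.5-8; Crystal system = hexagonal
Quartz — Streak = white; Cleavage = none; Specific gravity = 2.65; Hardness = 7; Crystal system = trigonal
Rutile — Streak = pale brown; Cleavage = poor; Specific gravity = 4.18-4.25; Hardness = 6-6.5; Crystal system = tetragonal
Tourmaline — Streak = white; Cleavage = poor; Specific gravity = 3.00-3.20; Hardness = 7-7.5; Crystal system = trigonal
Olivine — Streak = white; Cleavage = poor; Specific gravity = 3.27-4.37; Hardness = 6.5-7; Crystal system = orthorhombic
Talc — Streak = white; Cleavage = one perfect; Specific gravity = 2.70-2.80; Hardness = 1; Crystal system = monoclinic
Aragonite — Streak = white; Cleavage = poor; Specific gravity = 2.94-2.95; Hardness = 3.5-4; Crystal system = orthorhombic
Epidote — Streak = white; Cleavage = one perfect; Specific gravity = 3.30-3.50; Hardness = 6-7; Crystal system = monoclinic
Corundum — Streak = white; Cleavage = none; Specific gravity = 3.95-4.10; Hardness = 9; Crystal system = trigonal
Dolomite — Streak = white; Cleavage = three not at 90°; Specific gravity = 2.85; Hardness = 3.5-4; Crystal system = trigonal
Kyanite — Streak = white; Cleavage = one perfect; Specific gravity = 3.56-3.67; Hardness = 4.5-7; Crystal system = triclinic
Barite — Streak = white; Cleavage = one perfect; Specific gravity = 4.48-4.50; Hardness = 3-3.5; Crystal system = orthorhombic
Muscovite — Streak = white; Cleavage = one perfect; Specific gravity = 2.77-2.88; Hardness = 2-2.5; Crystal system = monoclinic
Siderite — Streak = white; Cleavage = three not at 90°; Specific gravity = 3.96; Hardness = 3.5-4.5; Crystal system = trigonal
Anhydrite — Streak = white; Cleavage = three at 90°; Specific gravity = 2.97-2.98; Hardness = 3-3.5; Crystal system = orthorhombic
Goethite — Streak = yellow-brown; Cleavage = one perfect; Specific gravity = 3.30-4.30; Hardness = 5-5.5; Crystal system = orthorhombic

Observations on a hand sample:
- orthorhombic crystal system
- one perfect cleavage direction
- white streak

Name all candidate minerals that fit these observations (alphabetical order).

Orthorhombic crystal system: leaves Sillimanite, Topaz, Olivine, Aragonite, Barite, Anhydrite, Goethite.
One perfect cleavage direction eliminates Olivine, Aragonite, Anhydrite.
White streak is inconsistent with Goethite.
The minerals that satisfy all observations are Barite, Sillimanite, Topaz.

Barite, Sillimanite, Topaz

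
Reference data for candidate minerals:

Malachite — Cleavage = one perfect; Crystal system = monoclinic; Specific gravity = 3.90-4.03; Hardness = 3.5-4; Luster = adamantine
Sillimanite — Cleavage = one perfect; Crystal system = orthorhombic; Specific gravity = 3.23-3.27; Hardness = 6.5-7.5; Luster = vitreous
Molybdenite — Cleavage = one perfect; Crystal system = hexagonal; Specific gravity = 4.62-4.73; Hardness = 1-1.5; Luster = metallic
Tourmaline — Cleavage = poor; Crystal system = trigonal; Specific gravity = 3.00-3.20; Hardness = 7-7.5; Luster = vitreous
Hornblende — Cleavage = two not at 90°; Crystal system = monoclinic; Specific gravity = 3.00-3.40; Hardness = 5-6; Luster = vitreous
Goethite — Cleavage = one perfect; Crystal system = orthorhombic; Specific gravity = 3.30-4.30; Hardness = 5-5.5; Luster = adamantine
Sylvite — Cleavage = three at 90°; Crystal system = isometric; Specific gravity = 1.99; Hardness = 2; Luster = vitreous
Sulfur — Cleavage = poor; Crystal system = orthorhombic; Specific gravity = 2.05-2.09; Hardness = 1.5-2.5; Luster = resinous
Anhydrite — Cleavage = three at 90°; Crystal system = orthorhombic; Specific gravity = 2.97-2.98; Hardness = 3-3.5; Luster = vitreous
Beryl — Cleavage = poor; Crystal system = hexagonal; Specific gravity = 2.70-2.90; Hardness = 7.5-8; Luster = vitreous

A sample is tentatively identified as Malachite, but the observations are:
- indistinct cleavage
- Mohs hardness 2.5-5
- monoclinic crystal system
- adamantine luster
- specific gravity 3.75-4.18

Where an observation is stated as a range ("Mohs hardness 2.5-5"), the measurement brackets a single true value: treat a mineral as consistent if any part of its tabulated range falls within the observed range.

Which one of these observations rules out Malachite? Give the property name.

cleavage

Indistinct cleavage: Malachite has cleavage one perfect — inconsistent.
Mohs hardness 2.5-5: Malachite has hardness 3.5-4 — matches.
Monoclinic crystal system: Malachite has monoclinic system — matches.
Adamantine luster: Malachite has adamantine luster — matches.
Specific gravity 3.75-4.18: Malachite has SG 3.90-4.03 — matches.
Everything matches except the cleavage.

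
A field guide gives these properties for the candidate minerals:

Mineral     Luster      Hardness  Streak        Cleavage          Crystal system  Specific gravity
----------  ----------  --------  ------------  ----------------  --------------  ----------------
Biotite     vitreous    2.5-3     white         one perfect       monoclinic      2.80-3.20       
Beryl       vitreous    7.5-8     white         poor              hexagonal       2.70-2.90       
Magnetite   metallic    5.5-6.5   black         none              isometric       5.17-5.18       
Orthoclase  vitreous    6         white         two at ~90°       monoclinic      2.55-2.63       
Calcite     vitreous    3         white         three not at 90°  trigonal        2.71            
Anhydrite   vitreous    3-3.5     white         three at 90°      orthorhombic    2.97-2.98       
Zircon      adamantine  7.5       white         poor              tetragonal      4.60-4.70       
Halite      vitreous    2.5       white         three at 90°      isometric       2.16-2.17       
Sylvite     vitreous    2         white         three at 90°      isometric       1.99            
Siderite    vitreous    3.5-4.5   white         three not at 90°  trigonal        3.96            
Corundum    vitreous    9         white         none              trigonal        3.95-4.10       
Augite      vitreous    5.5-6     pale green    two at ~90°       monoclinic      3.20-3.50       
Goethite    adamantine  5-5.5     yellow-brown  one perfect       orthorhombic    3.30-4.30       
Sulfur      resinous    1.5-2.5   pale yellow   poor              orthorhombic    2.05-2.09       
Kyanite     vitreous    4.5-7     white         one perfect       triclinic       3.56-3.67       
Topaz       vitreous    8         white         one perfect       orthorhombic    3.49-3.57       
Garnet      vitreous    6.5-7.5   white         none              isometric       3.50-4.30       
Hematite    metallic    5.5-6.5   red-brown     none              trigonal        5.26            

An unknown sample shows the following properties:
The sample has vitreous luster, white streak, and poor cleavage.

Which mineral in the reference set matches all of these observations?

Vitreous luster rules out Magnetite, Zircon, Goethite, Sulfur, Hematite.
White streak excludes Augite.
Poor cleavage — only Beryl remains.
The only mineral consistent with every observation is Beryl.

Beryl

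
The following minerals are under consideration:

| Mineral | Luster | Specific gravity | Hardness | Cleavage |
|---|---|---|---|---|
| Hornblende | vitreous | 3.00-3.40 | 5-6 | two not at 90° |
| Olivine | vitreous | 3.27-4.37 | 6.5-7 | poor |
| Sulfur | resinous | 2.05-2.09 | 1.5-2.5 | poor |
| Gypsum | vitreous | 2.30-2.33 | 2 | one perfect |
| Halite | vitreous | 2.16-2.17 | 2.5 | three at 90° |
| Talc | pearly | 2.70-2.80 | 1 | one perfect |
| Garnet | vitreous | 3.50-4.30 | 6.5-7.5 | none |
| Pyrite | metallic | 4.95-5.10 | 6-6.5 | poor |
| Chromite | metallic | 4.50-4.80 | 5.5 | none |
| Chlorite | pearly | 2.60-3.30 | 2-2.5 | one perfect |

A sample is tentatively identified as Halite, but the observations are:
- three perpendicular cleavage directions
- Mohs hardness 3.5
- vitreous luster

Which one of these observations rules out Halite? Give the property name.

Three perpendicular cleavage directions: Halite has cleavage three at 90° — agrees.
Mohs hardness 3.5: Halite has hardness 2.5 — inconsistent.
Vitreous luster: Halite has vitreous luster — agrees.
Everything matches except the hardness.

hardness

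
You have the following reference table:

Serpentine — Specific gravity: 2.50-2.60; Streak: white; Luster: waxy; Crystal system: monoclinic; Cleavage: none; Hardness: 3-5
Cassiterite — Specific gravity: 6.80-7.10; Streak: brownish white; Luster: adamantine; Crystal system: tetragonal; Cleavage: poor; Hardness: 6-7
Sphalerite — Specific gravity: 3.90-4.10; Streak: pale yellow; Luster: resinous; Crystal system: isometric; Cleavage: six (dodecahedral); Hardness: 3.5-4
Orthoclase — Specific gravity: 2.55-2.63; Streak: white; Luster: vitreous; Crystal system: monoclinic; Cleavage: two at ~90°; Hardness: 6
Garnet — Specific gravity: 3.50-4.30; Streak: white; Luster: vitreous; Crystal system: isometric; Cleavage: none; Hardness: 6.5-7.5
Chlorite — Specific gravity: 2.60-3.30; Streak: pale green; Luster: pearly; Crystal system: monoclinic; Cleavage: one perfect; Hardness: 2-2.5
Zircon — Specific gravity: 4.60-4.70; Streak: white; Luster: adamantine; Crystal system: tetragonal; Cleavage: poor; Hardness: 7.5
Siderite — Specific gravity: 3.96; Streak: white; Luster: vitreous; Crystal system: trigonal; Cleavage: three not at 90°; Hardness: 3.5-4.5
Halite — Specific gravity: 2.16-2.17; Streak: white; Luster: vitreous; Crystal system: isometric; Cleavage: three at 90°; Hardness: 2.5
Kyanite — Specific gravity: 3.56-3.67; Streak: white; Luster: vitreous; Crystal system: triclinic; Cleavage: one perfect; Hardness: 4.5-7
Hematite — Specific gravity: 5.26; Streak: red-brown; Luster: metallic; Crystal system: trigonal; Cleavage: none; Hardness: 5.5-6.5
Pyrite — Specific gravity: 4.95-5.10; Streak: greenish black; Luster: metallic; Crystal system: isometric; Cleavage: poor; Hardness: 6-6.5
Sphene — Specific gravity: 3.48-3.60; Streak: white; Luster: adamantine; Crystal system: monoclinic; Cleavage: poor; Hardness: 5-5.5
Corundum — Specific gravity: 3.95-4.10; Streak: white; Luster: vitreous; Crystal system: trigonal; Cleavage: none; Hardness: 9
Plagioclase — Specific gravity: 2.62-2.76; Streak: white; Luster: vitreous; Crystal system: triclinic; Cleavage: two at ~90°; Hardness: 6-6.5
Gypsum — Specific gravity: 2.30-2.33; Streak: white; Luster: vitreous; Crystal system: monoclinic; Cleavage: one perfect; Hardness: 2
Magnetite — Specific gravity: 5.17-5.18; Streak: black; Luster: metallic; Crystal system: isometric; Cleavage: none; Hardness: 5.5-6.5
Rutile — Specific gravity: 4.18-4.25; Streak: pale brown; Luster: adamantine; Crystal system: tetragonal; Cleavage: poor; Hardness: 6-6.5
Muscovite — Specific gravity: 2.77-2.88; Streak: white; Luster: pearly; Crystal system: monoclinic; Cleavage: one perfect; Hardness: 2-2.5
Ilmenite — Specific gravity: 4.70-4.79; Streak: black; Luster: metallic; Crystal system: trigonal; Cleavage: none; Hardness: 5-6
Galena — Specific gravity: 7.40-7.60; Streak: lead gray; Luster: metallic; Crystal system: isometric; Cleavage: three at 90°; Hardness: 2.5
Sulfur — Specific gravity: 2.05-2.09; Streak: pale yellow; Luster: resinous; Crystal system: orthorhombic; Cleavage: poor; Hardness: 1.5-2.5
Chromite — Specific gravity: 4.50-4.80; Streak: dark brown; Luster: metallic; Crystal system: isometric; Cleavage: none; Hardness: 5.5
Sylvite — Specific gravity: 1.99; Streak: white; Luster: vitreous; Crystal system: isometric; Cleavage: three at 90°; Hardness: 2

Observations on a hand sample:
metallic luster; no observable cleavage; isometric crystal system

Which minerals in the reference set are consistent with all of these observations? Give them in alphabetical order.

Metallic luster: narrows the field to Hematite, Pyrite, Magnetite, Ilmenite, Galena, Chromite.
No observable cleavage eliminates Pyrite, Galena.
Isometric crystal system is inconsistent with Hematite, Ilmenite.
Remaining candidates: Chromite, Magnetite.

Chromite, Magnetite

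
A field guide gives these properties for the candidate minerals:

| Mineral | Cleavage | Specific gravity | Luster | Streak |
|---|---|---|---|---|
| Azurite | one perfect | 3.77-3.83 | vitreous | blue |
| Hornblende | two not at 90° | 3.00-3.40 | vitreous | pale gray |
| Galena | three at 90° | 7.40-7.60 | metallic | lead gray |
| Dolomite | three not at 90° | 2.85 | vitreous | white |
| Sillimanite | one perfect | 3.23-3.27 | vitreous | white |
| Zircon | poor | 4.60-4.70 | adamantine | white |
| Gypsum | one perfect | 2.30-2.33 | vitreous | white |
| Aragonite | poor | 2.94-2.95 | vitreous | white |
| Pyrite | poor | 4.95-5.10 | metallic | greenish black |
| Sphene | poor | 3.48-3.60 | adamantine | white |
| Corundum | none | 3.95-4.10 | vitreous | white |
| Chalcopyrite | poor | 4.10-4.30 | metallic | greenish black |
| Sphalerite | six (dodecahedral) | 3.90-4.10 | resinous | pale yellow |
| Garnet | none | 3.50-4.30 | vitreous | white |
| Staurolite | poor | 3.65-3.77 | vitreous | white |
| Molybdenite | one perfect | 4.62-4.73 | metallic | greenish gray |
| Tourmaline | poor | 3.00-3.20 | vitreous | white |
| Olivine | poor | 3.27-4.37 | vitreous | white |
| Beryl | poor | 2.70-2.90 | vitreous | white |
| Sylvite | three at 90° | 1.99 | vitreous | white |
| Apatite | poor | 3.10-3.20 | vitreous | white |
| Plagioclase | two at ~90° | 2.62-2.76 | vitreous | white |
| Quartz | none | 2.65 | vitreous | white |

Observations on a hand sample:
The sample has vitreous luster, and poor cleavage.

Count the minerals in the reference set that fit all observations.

6

Vitreous luster: only Azurite, Hornblende, Dolomite, Sillimanite, Gypsum, Aragonite, Corundum, Garnet, Staurolite, Tourmaline, Olivine, Beryl, Sylvite, Apatite, Plagioclase, Quartz remain.
Poor cleavage: Aragonite, Staurolite, Tourmaline, Olivine, Beryl, Apatite remain.
Remaining candidates: Apatite, Aragonite, Beryl, Olivine, Staurolite, Tourmaline.
That is 6 minerals.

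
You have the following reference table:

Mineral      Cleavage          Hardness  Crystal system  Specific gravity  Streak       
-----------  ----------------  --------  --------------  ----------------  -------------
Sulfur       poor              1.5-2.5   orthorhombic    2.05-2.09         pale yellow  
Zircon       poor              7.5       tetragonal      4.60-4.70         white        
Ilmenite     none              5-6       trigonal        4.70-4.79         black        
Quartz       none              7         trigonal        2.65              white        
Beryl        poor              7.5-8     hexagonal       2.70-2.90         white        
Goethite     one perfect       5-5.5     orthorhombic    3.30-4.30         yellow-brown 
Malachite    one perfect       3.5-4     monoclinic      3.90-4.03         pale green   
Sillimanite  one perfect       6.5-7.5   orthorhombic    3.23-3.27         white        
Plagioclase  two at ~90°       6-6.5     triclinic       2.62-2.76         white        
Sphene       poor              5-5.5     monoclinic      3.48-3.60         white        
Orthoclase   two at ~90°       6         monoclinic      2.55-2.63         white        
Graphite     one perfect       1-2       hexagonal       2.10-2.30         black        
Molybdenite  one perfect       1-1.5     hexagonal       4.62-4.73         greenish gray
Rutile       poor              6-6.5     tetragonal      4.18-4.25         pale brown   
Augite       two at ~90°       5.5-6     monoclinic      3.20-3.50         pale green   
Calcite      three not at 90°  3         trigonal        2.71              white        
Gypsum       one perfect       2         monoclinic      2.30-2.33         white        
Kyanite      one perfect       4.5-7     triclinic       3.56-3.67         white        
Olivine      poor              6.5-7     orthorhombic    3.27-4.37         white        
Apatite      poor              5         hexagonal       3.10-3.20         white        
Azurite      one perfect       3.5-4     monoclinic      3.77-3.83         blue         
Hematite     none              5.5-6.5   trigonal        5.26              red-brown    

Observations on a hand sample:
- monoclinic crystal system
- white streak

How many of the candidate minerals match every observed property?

3

Monoclinic crystal system — only Malachite, Sphene, Orthoclase, Augite, Gypsum, Azurite remain.
White streak is inconsistent with Malachite, Augite, Azurite.
Consistent with every observation: Gypsum, Orthoclase, Sphene.
That is 3 minerals.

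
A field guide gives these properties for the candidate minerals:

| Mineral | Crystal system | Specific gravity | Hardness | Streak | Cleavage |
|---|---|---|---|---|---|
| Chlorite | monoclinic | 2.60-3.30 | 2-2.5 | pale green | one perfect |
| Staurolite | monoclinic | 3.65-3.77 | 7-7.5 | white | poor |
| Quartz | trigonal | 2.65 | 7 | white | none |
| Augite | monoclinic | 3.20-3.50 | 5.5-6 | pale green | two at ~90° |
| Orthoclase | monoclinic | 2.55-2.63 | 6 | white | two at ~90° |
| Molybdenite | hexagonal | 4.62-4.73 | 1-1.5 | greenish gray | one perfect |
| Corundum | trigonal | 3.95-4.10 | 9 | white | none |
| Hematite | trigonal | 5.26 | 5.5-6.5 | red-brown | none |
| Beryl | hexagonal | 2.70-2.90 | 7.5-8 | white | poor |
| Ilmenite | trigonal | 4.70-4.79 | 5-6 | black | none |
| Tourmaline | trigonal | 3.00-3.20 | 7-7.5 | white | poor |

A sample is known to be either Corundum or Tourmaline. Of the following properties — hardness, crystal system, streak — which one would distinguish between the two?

hardness

Hardness: Corundum 9, Tourmaline 7-7.5 — different.
Crystal system: both trigonal — identical.
Streak: both white — identical.
Only hardness differs between Corundum and Tourmaline among the listed tests.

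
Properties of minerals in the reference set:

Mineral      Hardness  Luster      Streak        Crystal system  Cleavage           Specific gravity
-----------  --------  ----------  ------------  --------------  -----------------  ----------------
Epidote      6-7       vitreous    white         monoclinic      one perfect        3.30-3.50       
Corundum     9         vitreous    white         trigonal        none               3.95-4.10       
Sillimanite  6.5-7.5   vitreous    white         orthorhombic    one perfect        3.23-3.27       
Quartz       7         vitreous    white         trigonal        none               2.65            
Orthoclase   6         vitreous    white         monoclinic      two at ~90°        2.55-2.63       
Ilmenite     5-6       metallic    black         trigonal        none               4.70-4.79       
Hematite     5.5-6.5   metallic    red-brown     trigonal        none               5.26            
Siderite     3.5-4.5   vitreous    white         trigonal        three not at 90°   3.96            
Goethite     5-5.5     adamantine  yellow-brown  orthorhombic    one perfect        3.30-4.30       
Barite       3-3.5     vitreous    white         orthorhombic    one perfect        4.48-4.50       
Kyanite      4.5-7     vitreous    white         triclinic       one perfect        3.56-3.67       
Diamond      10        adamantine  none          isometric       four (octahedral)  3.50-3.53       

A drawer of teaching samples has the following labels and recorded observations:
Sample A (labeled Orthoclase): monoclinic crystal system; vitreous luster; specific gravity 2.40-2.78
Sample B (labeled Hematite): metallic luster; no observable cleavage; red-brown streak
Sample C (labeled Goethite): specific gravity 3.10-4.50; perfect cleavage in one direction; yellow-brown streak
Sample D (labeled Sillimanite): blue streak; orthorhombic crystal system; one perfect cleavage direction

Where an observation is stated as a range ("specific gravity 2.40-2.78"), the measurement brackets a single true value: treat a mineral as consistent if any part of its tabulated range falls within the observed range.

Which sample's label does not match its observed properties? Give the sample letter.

D

Sample A: observations are consistent with Orthoclase.
Sample B: observations are consistent with Hematite.
Sample C: observations are consistent with Goethite.
Sample D: blue streak is outside the reference for Sillimanite (white streak) — mislabeled.
Only sample D is inconsistent with its label.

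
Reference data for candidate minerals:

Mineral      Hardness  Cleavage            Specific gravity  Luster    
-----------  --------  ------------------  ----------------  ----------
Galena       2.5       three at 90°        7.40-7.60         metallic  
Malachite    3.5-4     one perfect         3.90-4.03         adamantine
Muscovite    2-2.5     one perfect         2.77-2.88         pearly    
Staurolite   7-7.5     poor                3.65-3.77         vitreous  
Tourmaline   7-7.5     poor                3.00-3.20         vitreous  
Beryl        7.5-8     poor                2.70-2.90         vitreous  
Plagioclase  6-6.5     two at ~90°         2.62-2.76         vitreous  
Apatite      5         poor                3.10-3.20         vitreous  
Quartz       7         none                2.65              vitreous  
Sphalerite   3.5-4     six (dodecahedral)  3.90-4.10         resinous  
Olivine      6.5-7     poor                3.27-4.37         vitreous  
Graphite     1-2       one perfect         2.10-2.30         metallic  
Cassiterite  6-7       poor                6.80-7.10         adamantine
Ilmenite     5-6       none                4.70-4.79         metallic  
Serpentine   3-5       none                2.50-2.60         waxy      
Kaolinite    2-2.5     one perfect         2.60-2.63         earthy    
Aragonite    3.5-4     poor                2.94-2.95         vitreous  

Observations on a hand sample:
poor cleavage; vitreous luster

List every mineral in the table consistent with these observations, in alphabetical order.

Poor cleavage: only Staurolite, Tourmaline, Beryl, Apatite, Olivine, Cassiterite, Aragonite remain.
Vitreous luster excludes Cassiterite.
Consistent with every observation: Apatite, Aragonite, Beryl, Olivine, Staurolite, Tourmaline.

Apatite, Aragonite, Beryl, Olivine, Staurolite, Tourmaline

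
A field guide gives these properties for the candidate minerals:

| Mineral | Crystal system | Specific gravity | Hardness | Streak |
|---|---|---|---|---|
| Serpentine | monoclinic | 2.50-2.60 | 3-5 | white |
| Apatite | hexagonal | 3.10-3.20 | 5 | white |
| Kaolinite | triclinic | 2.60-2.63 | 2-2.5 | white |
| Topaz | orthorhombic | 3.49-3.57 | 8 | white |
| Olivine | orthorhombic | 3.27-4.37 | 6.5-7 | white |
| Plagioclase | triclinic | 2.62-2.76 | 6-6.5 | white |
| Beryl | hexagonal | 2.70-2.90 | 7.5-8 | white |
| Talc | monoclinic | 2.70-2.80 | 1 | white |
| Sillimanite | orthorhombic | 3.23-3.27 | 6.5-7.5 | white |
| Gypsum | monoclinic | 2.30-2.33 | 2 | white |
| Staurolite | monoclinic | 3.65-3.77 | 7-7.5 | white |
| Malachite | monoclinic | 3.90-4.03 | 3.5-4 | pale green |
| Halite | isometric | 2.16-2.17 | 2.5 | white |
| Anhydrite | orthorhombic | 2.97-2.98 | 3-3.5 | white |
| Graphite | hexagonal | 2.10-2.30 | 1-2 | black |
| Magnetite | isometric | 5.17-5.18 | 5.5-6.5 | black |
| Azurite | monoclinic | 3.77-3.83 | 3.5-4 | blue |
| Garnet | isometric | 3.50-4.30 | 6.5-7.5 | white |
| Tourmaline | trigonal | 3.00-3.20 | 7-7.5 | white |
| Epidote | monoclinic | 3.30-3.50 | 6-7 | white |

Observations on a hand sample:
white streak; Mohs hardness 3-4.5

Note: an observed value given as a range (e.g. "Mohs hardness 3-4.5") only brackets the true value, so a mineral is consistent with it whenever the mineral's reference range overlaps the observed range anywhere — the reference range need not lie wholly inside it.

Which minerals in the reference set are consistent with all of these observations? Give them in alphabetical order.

White streak rules out Malachite, Graphite, Magnetite, Azurite.
Mohs hardness 3-4.5 — only Serpentine, Anhydrite remain.
The minerals that satisfy all observations are Anhydrite, Serpentine.

Anhydrite, Serpentine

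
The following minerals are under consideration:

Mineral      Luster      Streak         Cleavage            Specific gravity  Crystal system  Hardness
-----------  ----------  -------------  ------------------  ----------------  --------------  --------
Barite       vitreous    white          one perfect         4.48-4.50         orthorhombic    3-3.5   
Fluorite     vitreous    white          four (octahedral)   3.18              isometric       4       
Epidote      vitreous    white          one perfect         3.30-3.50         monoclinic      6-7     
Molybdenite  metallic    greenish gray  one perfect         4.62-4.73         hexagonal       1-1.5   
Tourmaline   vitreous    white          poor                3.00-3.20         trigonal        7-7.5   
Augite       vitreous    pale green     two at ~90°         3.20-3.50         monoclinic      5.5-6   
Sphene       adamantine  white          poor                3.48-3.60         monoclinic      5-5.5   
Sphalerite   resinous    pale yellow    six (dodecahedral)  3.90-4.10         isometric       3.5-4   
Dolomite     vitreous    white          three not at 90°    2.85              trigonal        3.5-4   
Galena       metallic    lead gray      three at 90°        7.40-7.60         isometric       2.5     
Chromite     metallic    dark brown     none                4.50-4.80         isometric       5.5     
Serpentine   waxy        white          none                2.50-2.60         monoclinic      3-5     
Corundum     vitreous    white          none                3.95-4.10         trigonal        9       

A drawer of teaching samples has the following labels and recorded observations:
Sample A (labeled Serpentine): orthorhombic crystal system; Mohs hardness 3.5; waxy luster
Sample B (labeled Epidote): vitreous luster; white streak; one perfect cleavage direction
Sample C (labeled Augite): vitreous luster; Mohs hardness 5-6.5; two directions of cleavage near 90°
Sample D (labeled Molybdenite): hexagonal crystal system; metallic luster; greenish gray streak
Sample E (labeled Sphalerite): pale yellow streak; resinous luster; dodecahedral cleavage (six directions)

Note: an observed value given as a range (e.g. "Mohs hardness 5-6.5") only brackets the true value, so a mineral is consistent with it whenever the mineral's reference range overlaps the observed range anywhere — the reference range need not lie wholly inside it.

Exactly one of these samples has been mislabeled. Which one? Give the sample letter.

Sample A: orthorhombic crystal system is outside the reference for Serpentine (monoclinic system) — mislabeled.
Sample B: all recorded properties match Epidote.
Sample C: all recorded properties match Augite.
Sample D: all recorded properties match Molybdenite.
Sample E: all recorded properties match Sphalerite.
Sample A is the mislabeled one.

A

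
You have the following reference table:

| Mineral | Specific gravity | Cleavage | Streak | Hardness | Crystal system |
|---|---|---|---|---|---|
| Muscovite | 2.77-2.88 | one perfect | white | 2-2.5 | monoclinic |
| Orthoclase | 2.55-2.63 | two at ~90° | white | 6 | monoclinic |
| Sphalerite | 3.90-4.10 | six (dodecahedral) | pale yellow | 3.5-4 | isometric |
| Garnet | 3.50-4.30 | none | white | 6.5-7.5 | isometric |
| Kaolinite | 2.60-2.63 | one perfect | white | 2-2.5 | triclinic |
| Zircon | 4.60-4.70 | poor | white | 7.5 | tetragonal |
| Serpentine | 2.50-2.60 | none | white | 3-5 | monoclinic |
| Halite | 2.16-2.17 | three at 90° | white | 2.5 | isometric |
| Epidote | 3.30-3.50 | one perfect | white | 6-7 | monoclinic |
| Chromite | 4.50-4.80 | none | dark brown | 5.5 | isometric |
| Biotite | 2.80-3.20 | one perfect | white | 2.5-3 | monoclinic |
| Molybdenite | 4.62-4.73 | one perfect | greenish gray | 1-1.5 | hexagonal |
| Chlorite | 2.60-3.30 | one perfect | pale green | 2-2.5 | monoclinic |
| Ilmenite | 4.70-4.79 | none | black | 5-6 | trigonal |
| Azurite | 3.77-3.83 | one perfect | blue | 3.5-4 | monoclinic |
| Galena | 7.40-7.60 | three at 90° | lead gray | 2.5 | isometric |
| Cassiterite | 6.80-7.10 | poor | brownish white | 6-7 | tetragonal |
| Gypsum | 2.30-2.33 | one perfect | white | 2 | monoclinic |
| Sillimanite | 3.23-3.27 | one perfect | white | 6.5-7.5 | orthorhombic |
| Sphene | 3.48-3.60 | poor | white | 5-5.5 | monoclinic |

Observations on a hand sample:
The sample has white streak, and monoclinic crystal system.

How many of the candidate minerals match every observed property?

7

White streak — only Muscovite, Orthoclase, Garnet, Kaolinite, Zircon, Serpentine, Halite, Epidote, Biotite, Gypsum, Sillimanite, Sphene remain.
Monoclinic crystal system eliminates Garnet, Kaolinite, Zircon, Halite, Sillimanite.
Consistent with every observation: Biotite, Epidote, Gypsum, Muscovite, Orthoclase, Serpentine, Sphene.
That is 7 minerals.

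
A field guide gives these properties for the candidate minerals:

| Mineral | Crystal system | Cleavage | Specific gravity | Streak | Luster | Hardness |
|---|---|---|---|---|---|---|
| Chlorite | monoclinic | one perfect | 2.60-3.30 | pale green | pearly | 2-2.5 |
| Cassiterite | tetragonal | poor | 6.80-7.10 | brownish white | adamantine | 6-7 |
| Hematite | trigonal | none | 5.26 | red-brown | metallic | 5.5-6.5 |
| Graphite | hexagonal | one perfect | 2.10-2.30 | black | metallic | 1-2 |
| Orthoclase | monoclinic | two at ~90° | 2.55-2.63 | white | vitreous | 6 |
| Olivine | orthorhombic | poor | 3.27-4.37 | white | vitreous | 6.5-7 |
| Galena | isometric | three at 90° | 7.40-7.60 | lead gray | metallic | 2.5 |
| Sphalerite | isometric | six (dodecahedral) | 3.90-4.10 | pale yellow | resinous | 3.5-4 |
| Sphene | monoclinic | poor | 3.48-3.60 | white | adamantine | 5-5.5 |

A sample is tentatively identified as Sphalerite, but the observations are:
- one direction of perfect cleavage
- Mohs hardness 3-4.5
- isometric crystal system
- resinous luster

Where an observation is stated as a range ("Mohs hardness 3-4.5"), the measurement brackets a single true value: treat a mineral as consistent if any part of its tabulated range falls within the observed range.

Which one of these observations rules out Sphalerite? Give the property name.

One direction of perfect cleavage: Sphalerite has cleavage six (dodecahedral) — does not match.
Mohs hardness 3-4.5: Sphalerite has hardness 3.5-4 — agrees.
Isometric crystal system: Sphalerite has isometric system — agrees.
Resinous luster: Sphalerite has resinous luster — agrees.
Only the cleavage is inconsistent.

cleavage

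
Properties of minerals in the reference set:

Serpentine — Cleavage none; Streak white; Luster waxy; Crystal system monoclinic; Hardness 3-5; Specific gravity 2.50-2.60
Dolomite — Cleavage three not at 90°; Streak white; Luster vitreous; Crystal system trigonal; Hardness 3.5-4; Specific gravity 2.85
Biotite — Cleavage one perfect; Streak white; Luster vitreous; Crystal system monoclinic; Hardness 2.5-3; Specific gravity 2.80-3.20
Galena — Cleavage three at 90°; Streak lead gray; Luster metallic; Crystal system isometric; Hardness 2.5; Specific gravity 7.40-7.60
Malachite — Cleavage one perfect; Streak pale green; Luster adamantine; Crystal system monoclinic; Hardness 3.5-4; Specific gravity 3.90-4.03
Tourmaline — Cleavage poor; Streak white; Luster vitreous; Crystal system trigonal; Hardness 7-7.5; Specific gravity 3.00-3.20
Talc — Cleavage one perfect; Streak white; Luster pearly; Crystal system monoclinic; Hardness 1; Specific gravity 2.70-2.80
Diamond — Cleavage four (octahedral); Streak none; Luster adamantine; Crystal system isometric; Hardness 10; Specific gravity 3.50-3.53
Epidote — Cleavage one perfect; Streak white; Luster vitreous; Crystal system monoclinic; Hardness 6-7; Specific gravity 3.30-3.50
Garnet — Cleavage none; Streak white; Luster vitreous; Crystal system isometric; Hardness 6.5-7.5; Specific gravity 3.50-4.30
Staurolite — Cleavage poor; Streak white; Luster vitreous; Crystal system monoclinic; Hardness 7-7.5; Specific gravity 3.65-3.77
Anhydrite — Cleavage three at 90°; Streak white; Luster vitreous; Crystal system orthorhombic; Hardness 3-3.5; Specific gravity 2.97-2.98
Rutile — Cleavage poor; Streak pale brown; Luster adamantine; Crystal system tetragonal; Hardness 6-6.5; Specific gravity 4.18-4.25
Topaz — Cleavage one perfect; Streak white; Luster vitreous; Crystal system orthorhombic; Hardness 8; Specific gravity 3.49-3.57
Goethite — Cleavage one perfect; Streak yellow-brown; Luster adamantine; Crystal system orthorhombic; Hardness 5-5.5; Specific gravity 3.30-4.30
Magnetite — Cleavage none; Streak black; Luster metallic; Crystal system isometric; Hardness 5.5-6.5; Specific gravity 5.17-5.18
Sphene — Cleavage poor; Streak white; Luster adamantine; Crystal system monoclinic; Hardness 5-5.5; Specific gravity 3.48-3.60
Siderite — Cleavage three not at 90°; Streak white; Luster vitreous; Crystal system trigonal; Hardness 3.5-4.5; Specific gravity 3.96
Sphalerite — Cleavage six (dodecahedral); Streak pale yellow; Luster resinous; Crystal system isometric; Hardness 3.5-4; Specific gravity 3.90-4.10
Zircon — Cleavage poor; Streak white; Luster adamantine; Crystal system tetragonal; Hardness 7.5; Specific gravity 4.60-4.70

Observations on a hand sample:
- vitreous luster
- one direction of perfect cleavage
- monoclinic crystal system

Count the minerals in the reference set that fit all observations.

Vitreous luster — only Dolomite, Biotite, Tourmaline, Epidote, Garnet, Staurolite, Anhydrite, Topaz, Siderite remain.
One direction of perfect cleavage — leaves Biotite, Epidote, Topaz.
Monoclinic crystal system rules out Topaz.
Consistent with every observation: Biotite, Epidote.
That is 2 minerals.

2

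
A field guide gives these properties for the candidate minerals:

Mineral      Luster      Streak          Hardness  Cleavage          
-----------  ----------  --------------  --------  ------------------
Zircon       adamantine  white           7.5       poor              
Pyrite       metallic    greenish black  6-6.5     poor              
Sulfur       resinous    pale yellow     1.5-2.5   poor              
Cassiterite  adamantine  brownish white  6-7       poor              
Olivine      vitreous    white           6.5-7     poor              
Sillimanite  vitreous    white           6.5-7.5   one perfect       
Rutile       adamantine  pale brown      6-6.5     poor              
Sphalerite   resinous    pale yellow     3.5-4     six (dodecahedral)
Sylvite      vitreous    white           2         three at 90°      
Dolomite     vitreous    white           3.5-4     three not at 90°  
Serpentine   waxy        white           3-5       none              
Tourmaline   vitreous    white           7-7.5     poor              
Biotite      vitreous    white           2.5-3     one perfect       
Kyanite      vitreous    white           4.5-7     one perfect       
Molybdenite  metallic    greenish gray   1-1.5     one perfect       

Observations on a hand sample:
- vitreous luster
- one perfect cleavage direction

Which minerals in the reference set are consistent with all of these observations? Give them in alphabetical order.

Vitreous luster — leaves Olivine, Sillimanite, Sylvite, Dolomite, Tourmaline, Biotite, Kyanite.
One perfect cleavage direction — only Sillimanite, Biotite, Kyanite remain.
Remaining candidates: Biotite, Kyanite, Sillimanite.

Biotite, Kyanite, Sillimanite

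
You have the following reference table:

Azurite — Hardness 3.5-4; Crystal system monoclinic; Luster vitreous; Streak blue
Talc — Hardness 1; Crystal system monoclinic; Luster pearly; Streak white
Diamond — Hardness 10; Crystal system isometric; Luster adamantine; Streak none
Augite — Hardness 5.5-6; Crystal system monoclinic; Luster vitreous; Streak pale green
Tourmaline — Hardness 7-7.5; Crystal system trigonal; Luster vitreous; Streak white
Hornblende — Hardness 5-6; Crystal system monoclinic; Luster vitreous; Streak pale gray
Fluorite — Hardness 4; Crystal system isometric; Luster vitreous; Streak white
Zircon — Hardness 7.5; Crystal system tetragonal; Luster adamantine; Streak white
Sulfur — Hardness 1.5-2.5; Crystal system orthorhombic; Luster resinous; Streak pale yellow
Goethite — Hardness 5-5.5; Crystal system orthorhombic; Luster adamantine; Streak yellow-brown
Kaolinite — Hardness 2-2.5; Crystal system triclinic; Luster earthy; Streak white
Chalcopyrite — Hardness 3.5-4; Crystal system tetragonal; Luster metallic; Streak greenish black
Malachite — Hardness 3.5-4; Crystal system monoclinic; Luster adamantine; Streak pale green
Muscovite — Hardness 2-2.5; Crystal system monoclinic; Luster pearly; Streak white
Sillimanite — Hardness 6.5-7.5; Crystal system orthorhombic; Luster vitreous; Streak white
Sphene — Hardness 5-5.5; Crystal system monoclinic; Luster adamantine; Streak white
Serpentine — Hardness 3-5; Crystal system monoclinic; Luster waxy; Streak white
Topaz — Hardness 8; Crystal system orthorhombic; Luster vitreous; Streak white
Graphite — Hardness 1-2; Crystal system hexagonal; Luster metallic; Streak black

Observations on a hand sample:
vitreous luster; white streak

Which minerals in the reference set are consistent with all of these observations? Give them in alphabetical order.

Fluorite, Sillimanite, Topaz, Tourmaline

Vitreous luster: leaves Azurite, Augite, Tourmaline, Hornblende, Fluorite, Sillimanite, Topaz.
White streak eliminates Azurite, Augite, Hornblende.
Consistent with every observation: Fluorite, Sillimanite, Topaz, Tourmaline.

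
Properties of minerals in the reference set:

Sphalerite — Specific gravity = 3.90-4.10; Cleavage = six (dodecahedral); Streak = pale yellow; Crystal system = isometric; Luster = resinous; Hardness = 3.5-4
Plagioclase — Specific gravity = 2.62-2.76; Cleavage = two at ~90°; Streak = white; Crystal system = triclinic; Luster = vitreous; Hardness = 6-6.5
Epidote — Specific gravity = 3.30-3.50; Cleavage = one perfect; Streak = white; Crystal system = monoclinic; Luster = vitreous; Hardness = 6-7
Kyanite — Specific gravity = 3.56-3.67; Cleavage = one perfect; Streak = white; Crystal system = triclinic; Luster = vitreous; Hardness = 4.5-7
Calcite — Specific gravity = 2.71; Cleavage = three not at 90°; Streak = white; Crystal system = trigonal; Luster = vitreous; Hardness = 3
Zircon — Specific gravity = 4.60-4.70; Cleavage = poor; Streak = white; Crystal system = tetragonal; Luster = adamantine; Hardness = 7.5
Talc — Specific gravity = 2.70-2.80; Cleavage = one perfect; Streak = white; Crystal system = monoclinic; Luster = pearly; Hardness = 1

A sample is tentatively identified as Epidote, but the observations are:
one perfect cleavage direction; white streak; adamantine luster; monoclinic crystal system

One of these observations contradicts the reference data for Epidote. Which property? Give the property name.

One perfect cleavage direction: Epidote has cleavage one perfect — consistent.
White streak: Epidote has white streak — consistent.
Adamantine luster: Epidote has vitreous luster — outside the reference range.
Monoclinic crystal system: Epidote has monoclinic system — consistent.
Only the luster is inconsistent.

luster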